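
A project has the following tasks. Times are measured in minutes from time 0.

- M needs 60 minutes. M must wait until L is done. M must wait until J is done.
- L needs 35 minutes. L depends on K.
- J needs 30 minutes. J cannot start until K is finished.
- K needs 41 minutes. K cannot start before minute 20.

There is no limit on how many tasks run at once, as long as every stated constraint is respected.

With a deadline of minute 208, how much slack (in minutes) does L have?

After its own release at minute 20, K can start at minute 20 and finishes at minute 61.
L cannot begin until K (finishes minute 61). It runs from minute 61 to 61 + 35 = minute 96.

Working backward from the deadline:
M has no dependents, so it just needs to finish by minute 208. Starting by 208 − 60 = minute 148 achieves that.
Since M (must start by minute 148) depends on it, L must finish by minute 148. Backing off its 35-minute duration gives a latest start of minute 113.
So L can start as early as minute 61 and as late as minute 113, giving 113 − 61 = 52 minutes of slack.

52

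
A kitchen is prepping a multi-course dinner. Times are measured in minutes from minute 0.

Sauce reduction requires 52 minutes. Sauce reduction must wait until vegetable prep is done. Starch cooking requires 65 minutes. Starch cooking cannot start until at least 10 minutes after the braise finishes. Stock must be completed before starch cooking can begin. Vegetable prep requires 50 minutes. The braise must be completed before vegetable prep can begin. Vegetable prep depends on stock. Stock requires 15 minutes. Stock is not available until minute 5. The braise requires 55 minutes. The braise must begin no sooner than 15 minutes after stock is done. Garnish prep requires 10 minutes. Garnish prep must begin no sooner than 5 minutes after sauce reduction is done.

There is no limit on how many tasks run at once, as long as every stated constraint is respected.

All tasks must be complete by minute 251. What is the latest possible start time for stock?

49

Garnish prep must finish by minute 251; it takes 10 minutes, so it must start by 251 − 10 = minute 241.
Sauce reduction must finish before garnish prep (must start by minute 241, minus 5-minute gap → minute 236). With a 52-minute duration, sauce reduction must start by 236 − 52 = minute 184.
Since sauce reduction (must start by minute 184) depends on it, vegetable prep must finish by minute 184. Backing off its 50-minute duration gives a latest start of minute 134.
To finish by minute 251, starch cooking (duration 65) must start no later than minute 186.
The braise feeds vegetable prep (must start by minute 134); starch cooking (must start by minute 186, minus 10-minute gap → minute 176). Taking the minimum, the braise must finish by minute 134 and start by 134 − 55 = minute 79.
Stock feeds the braise (must start by minute 79, minus 15-minute gap → minute 64); vegetable prep (must start by minute 134); starch cooking (must start by minute 186). Taking the minimum, stock must finish by minute 64 and start by 64 − 15 = minute 49.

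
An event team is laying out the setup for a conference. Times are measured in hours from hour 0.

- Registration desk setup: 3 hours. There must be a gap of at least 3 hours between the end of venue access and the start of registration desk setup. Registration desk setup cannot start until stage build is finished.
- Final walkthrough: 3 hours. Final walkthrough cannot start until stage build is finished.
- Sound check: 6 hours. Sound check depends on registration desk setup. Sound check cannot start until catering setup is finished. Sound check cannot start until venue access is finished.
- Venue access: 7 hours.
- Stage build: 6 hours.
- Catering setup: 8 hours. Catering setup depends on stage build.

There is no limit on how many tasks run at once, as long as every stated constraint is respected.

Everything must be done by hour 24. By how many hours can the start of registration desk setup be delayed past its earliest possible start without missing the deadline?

Stage build has no prerequisites, so it starts at hour 0 and finishes at hour 6.
Nothing blocks venue access, so it runs from hour 0 to hour 7.
Registration desk setup has to wait for venue access (finishes hour 7, plus 3-hour gap → hour 10); stage build (finishes hour 6). The latest of these is hour 10, so registration desk setup runs hour 10 to 10 + 3 = hour 13.

Working backward from the deadline:
Nothing follows sound check; the deadline of hour 24 is its only limit. It must start by 24 − 6 = hour 18.
Registration desk setup has to be done before sound check (must start by hour 18). That means finishing by hour 18, i.e. starting by 18 − 3 = hour 15.
So registration desk setup can start as early as hour 10 and as late as hour 15, giving 15 − 10 = 5 hours of slack.

5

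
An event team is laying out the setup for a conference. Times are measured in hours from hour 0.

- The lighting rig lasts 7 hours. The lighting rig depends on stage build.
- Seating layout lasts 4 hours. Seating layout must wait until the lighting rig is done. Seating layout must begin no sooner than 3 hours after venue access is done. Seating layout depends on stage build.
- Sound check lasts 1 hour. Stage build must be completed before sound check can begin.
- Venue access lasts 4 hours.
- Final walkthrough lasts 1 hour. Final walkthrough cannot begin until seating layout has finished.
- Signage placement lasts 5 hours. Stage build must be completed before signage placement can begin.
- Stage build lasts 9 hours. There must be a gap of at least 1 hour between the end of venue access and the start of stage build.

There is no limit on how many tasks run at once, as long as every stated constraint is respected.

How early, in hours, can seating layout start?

21

Venue access can start immediately at hour 0; it finishes at hour 4.
Stage build cannot begin until venue access (finishes hour 4, plus 1-hour gap → hour 5). It runs from hour 5 to 5 + 9 = hour 14.
After stage build (finishes hour 14), the lighting rig can start at hour 14 and finishes at hour 21.
Seating layout waits on the lighting rig (finishes hour 21); venue access (finishes hour 4, plus 3-hour gap → hour 7); stage build (finishes hour 14). The latest of these is hour 21, which is the earliest seating layout can start.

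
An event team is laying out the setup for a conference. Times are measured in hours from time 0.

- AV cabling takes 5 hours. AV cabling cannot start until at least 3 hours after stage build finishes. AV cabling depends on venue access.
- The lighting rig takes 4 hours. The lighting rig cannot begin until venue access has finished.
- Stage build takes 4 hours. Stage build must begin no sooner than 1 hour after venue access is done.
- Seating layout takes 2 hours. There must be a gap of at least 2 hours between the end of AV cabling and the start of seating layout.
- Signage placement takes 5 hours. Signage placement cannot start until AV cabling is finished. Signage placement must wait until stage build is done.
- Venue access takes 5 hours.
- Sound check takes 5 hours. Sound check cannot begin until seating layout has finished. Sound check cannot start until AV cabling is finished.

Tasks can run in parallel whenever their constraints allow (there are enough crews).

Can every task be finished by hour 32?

Nothing blocks venue access, so it runs from hour 0 to hour 5.
The lighting rig cannot begin until venue access (finishes hour 5). It runs from hour 5 to 5 + 4 = hour 9.
Stage build waits on venue access (finishes hour 5, plus 1-hour gap → hour 6), so it starts at hour 6 and finishes at 6 + 4 = hour 10.
AV cabling needs all of stage build (finishes hour 10, plus 3-hour gap → hour 13); venue access (finishes hour 5). That puts its earliest start at hour 13; it finishes at 13 + 5 = hour 18.
Signage placement needs all of AV cabling (finishes hour 18); stage build (finishes hour 10). That puts its earliest start at hour 18; it finishes at 18 + 5 = hour 23.
Seating layout cannot begin until AV cabling (finishes hour 18, plus 2-hour gap → hour 20). It runs from hour 20 to 20 + 2 = hour 22.
For sound check: seating layout (finishes hour 22); AV cabling (finishes hour 18). Taking the maximum gives a start of hour 22, and it finishes at 22 + 5 = hour 27.
Every task is finished by hour 27, which is no later than the deadline of 32, so the schedule is feasible.

Yes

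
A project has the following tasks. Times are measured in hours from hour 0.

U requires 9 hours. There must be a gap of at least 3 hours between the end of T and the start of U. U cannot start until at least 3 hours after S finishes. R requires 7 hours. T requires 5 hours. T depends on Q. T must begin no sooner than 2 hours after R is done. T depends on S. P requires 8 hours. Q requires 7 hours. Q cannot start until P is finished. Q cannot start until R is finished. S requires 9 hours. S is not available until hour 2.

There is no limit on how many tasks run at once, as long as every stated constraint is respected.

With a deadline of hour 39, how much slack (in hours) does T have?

S cannot begin until its own release at hour 2. It runs from hour 2 to 2 + 9 = hour 11.
R has no prerequisites, so it starts at hour 0 and finishes at hour 7.
P can start immediately at hour 0; it finishes at hour 8.
For Q: P (finishes hour 8); R (finishes hour 7). Taking the maximum gives a start of hour 8, and it finishes at 8 + 7 = hour 15.
T cannot start until Q (finishes hour 15); R (finishes hour 7, plus 2-hour gap → hour 9); S (finishes hour 11). The controlling bound is hour 15, so T finishes at 15 + 5 = hour 20.

Working backward from the deadline:
U must finish by hour 39; it takes 9 hours, so it must start by 39 − 9 = hour 30.
T must finish before U (must start by hour 30, minus 3-hour gap → hour 27). With a 5-hour duration, T must start by 27 − 5 = hour 22.
So T can start as early as hour 15 and as late as hour 22, giving 22 − 15 = 7 hours of slack.

7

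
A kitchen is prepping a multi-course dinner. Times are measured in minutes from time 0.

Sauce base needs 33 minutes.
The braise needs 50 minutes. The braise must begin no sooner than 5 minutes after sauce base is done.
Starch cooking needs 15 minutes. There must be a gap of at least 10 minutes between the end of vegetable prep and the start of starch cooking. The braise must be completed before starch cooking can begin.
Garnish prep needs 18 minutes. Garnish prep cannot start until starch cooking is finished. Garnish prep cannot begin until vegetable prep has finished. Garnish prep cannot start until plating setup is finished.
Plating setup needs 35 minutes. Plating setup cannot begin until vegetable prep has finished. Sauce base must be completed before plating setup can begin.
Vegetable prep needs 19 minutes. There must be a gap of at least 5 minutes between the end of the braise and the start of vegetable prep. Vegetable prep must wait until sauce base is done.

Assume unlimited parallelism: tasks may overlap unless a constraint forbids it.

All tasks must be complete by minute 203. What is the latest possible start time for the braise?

76

Nothing follows garnish prep; the deadline of minute 203 is its only limit. It must start by 203 − 18 = minute 185.
Starch cooking must finish before garnish prep (must start by minute 185). With a 15-minute duration, starch cooking must start by 185 − 15 = minute 170.
Plating setup must finish before garnish prep (must start by minute 185). With a 35-minute duration, plating setup must start by 185 − 35 = minute 150.
Vegetable prep feeds starch cooking (must start by minute 170, minus 10-minute gap → minute 160); plating setup (must start by minute 150); garnish prep (must start by minute 185). Taking the minimum, vegetable prep must finish by minute 150 and start by 150 − 19 = minute 131.
The braise feeds vegetable prep (must start by minute 131, minus 5-minute gap → minute 126); starch cooking (must start by minute 170). Taking the minimum, the braise must finish by minute 126 and start by 126 − 50 = minute 76.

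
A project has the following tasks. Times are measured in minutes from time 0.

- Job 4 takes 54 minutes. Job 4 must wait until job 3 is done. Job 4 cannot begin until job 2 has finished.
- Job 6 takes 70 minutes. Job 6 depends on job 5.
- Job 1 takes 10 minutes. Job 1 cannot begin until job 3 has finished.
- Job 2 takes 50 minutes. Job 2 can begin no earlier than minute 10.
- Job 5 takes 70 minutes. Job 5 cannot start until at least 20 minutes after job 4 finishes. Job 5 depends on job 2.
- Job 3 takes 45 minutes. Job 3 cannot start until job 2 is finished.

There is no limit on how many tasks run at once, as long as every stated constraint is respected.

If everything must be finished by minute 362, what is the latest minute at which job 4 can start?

148

To finish by minute 362, job 6 (duration 70) must start no later than minute 292.
Since job 6 (must start by minute 292) depends on it, job 5 must finish by minute 292. Backing off its 70-minute duration gives a latest start of minute 222.
Job 4 has to be done before job 5 (must start by minute 222, minus 20-minute gap → minute 202). That means finishing by minute 202, i.e. starting by 202 − 54 = minute 148.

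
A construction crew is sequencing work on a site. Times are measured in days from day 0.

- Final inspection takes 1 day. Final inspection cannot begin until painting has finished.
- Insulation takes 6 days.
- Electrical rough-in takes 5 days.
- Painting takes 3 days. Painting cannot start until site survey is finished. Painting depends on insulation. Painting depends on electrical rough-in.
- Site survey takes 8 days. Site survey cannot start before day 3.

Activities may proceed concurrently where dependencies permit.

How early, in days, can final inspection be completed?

Insulation has no prerequisites, so it starts at day 0 and finishes at day 6.
Electrical rough-in has no prerequisites, so it starts at day 0 and finishes at day 5.
After its own release at day 3, site survey can start at day 3 and finishes at day 11.
Painting has to wait for site survey (finishes day 11); insulation (finishes day 6); electrical rough-in (finishes day 5). The latest of these is day 11, so painting runs day 11 to 11 + 3 = day 14.
Final inspection waits on painting (finishes day 14), so it starts at day 14 and finishes at 14 + 1 = day 15.

15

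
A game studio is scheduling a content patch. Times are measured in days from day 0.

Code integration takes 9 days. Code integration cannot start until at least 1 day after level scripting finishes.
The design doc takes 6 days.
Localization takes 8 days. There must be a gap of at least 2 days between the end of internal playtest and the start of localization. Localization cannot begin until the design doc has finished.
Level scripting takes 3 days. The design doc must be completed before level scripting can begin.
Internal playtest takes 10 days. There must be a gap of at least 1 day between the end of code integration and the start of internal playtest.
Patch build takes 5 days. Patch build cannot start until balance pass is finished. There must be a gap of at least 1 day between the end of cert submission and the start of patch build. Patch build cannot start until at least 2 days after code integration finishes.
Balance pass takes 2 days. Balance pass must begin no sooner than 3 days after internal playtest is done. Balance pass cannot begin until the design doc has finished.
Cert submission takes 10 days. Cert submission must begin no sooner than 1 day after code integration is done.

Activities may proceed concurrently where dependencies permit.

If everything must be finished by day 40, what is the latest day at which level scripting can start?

Patch build has no dependents, so it just needs to finish by day 40. Starting by 40 − 5 = day 35 achieves that.
Since patch build (must start by day 35) depends on it, balance pass must finish by day 35. Backing off its 2-day duration gives a latest start of day 33.
Nothing follows localization; the deadline of day 40 is its only limit. It must start by 40 − 8 = day 32.
Internal playtest must finish in time for balance pass (must start by day 33, minus 3-day gap → day 30); localization (must start by day 32, minus 2-day gap → day 30). The tightest is day 30, so internal playtest must start by 30 − 10 = day 20.
Cert submission feeds into patch build (must start by day 35, minus 1-day gap → day 34); so cert submission must finish by day 34 and therefore start by day 24.
Code integration must finish in time for internal playtest (must start by day 20, minus 1-day gap → day 19); cert submission (must start by day 24, minus 1-day gap → day 23); patch build (must start by day 35, minus 2-day gap → day 33). The tightest is day 19, so code integration must start by 19 − 9 = day 10.
Since code integration (must start by day 10, minus 1-day gap → day 9) depends on it, level scripting must finish by day 9. Backing off its 3-day duration gives a latest start of day 6.

6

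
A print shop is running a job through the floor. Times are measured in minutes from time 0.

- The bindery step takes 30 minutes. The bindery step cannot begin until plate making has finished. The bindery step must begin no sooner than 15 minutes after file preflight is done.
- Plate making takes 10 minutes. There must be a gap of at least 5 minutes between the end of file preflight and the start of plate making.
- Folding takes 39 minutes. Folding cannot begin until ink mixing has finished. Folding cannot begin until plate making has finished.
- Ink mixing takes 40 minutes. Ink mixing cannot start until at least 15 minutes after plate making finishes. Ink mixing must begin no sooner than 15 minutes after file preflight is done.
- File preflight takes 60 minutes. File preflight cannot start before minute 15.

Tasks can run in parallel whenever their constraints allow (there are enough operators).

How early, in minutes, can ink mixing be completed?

145

After its own release at minute 15, file preflight can start at minute 15 and finishes at minute 75.
Plate making cannot begin until file preflight (finishes minute 75, plus 5-minute gap → minute 80). It runs from minute 80 to 80 + 10 = minute 90.
Ink mixing has to wait for plate making (finishes minute 90, plus 15-minute gap → minute 105); file preflight (finishes minute 75, plus 15-minute gap → minute 90). The latest of these is minute 105, so ink mixing runs minute 105 to 105 + 40 = minute 145.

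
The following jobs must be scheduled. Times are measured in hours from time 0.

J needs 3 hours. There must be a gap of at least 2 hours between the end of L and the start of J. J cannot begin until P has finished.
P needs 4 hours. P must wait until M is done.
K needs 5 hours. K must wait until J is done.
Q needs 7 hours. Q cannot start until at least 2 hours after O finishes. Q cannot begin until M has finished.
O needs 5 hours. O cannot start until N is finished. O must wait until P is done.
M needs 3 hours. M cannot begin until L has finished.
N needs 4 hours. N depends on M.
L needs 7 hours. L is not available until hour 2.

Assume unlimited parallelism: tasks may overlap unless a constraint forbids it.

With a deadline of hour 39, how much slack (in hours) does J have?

After its own release at hour 2, L can start at hour 2 and finishes at hour 9.
M cannot begin until L (finishes hour 9). It runs from hour 9 to 9 + 3 = hour 12.
P waits on M (finishes hour 12), so it starts at hour 12 and finishes at 12 + 4 = hour 16.
J cannot start until L (finishes hour 9, plus 2-hour gap → hour 11); P (finishes hour 16). The controlling bound is hour 16, so J finishes at 16 + 3 = hour 19.

Working backward from the deadline:
To finish by hour 39, K (duration 5) must start no later than hour 34.
J has to be done before K (must start by hour 34). That means finishing by hour 34, i.e. starting by 34 − 3 = hour 31.
So J can start as early as hour 16 and as late as hour 31, giving 31 − 16 = 15 hours of slack.

15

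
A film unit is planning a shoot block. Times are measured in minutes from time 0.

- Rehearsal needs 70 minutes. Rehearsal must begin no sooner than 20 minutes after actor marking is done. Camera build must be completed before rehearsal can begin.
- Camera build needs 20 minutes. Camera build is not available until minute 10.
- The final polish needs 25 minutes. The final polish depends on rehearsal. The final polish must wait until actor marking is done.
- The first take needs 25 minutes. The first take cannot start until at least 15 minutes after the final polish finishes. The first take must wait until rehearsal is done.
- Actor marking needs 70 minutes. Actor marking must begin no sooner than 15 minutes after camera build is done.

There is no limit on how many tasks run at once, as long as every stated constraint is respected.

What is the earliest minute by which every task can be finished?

270

After its own release at minute 10, camera build can start at minute 10 and finishes at minute 30.
After camera build (finishes minute 30, plus 15-minute gap → minute 45), actor marking can start at minute 45 and finishes at minute 115.
Rehearsal needs all of actor marking (finishes minute 115, plus 20-minute gap → minute 135); camera build (finishes minute 30). That puts its earliest start at minute 135; it finishes at 135 + 70 = minute 205.
The final polish needs all of rehearsal (finishes minute 205); actor marking (finishes minute 115). That puts its earliest start at minute 205; it finishes at 205 + 25 = minute 230.
The first take needs all of the final polish (finishes minute 230, plus 15-minute gap → minute 245); rehearsal (finishes minute 205). That puts its earliest start at minute 245; it finishes at 245 + 25 = minute 270.
All tasks are finished once the last one completes. Finish times: Camera build at 30, Actor marking at 115, Rehearsal at 205, The final polish at 230, The first take at 270. The latest is minute 270.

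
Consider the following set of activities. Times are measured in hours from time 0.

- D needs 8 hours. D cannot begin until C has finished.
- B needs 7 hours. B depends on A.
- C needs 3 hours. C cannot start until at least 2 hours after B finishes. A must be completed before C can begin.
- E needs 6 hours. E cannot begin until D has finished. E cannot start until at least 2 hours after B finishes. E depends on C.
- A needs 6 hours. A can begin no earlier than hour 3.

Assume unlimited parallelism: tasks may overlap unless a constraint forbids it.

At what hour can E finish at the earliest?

A waits on its own release at hour 3, so it starts at hour 3 and finishes at 3 + 6 = hour 9.
After A (finishes hour 9), B can start at hour 9 and finishes at hour 16.
C needs all of B (finishes hour 16, plus 2-hour gap → hour 18); A (finishes hour 9). That puts its earliest start at hour 18; it finishes at 18 + 3 = hour 21.
After C (finishes hour 21), D can start at hour 21 and finishes at hour 29.
E cannot start until D (finishes hour 29); B (finishes hour 16, plus 2-hour gap → hour 18); C (finishes hour 21). The controlling bound is hour 29, so E finishes at 29 + 6 = hour 35.

35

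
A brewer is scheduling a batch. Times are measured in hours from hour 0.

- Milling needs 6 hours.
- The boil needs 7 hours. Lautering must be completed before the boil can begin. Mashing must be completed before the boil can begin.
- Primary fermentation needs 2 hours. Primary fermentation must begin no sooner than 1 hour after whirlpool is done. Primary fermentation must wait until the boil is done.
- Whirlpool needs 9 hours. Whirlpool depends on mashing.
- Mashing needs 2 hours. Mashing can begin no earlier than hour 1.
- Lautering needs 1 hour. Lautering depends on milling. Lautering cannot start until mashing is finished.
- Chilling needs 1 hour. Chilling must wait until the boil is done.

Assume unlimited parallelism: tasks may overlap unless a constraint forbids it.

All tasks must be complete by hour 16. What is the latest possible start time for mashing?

Chilling must finish by hour 16; it takes 1 hour, so it must start by 16 − 1 = hour 15.
To finish by hour 16, primary fermentation (duration 2) must start no later than hour 14.
The boil must finish in time for chilling (must start by hour 15); primary fermentation (must start by hour 14). The tightest is hour 14, so the boil must start by 14 − 7 = hour 7.
Since the boil (must start by hour 7) depends on it, lautering must finish by hour 7. Backing off its 1-hour duration gives a latest start of hour 6.
Since primary fermentation (must start by hour 14, minus 1-hour gap → hour 13) depends on it, whirlpool must finish by hour 13. Backing off its 9-hour duration gives a latest start of hour 4.
Mashing feeds lautering (must start by hour 6); the boil (must start by hour 7); whirlpool (must start by hour 4). Taking the minimum, mashing must finish by hour 4 and start by 4 − 2 = hour 2.

2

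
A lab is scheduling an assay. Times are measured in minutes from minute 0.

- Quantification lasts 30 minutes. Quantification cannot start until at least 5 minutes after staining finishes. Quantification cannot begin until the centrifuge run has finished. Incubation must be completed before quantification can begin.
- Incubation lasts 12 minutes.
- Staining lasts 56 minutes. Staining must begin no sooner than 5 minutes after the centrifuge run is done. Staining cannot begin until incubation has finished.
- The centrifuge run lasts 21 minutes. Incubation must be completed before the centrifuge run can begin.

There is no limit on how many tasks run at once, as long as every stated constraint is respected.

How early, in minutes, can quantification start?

99

Incubation can start immediately at minute 0; it finishes at minute 12.
After incubation (finishes minute 12), the centrifuge run can start at minute 12 and finishes at minute 33.
For staining: the centrifuge run (finishes minute 33, plus 5-minute gap → minute 38); incubation (finishes minute 12). Taking the maximum gives a start of minute 38, and it finishes at 38 + 56 = minute 94.
Quantification waits on staining (finishes minute 94, plus 5-minute gap → minute 99); the centrifuge run (finishes minute 33); incubation (finishes minute 12). The latest of these is minute 99, which is the earliest quantification can start.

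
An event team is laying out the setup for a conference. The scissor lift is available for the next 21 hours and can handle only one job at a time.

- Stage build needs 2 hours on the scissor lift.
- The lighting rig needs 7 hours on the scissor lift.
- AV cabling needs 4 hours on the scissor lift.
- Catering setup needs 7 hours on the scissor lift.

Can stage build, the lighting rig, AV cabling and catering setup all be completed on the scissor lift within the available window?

Yes

Running back to back, the jobs need 2 + 7 + 4 + 7 = 20 hours on the scissor lift.
Since 20 ≤ 21, they fit within the window.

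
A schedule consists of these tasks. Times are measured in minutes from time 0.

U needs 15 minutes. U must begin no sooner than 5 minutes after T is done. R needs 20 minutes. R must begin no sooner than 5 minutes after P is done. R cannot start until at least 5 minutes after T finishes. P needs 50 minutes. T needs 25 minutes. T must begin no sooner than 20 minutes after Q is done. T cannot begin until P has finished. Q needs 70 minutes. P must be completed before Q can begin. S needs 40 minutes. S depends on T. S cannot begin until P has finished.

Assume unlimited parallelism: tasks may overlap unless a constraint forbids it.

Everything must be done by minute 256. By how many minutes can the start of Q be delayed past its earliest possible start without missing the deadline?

P has no prerequisites, so it starts at minute 0 and finishes at minute 50.
Q cannot begin until P (finishes minute 50). It runs from minute 50 to 50 + 70 = minute 120.

Working backward from the deadline:
R has no dependents, so it just needs to finish by minute 256. Starting by 256 − 20 = minute 236 achieves that.
S has no dependents, so it just needs to finish by minute 256. Starting by 256 − 40 = minute 216 achieves that.
To finish by minute 256, U (duration 15) must start no later than minute 241.
T must finish in time for R (must start by minute 236, minus 5-minute gap → minute 231); S (must start by minute 216); U (must start by minute 241, minus 5-minute gap → minute 236). The tightest is minute 216, so T must start by 216 − 25 = minute 191.
Q must finish before T (must start by minute 191, minus 20-minute gap → minute 171). With a 70-minute duration, Q must start by 171 − 70 = minute 101.
So Q can start as early as minute 50 and as late as minute 101, giving 101 − 50 = 51 minutes of slack.

51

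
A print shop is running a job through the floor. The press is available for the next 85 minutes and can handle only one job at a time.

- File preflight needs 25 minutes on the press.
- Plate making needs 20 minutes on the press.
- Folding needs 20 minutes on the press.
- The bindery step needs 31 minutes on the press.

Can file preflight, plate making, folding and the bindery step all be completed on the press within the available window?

No

Running back to back, the jobs need 25 + 20 + 20 + 31 = 96 minutes on the press.
Since 96 > 85, they cannot all fit.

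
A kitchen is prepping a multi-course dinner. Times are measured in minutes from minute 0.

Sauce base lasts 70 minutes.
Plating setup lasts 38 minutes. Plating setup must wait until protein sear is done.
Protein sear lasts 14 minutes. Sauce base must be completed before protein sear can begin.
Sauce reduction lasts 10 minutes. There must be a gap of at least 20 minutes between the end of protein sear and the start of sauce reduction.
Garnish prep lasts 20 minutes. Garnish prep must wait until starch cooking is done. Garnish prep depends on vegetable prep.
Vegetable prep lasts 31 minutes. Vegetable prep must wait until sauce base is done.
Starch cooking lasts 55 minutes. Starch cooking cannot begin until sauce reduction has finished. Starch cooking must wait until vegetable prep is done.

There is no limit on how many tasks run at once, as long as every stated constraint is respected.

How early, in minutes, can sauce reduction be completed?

Sauce base can start immediately at minute 0; it finishes at minute 70.
Protein sear cannot begin until sauce base (finishes minute 70). It runs from minute 70 to 70 + 14 = minute 84.
After protein sear (finishes minute 84, plus 20-minute gap → minute 104), sauce reduction can start at minute 104 and finishes at minute 114.

114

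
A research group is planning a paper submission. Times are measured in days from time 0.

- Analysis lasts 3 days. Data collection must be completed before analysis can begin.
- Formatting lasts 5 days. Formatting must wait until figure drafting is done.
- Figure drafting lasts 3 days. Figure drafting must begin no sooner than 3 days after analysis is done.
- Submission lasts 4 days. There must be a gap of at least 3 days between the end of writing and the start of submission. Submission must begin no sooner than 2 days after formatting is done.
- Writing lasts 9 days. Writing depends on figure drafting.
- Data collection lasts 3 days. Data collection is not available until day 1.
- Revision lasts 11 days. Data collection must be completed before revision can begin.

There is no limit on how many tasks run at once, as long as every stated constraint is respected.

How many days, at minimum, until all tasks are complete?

29

Data collection cannot begin until its own release at day 1. It runs from day 1 to 1 + 3 = day 4.
Revision waits on data collection (finishes day 4), so it starts at day 4 and finishes at 4 + 11 = day 15.
After data collection (finishes day 4), analysis can start at day 4 and finishes at day 7.
Figure drafting waits on analysis (finishes day 7, plus 3-day gap → day 10), so it starts at day 10 and finishes at 10 + 3 = day 13.
Formatting waits on figure drafting (finishes day 13), so it starts at day 13 and finishes at 13 + 5 = day 18.
Writing cannot begin until figure drafting (finishes day 13). It runs from day 13 to 13 + 9 = day 22.
For submission: writing (finishes day 22, plus 3-day gap → day 25); formatting (finishes day 18, plus 2-day gap → day 20). Taking the maximum gives a start of day 25, and it finishes at 25 + 4 = day 29.
All tasks are finished once the last one completes. Finish times: Data collection at 4, Analysis at 7, Figure drafting at 13, Writing at 22, Revision at 15, Formatting at 18, Submission at 29. The latest is day 29.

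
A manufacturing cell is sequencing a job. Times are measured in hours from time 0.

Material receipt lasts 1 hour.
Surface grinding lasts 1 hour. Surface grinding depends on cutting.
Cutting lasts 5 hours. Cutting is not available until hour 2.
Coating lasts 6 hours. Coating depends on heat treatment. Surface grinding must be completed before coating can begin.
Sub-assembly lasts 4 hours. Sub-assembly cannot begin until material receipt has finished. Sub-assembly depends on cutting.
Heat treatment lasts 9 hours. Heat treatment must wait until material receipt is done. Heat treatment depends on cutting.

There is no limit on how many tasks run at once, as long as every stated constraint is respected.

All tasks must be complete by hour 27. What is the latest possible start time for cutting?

7

Coating has no dependents, so it just needs to finish by hour 27. Starting by 27 − 6 = hour 21 achieves that.
Heat treatment must finish before coating (must start by hour 21). With a 9-hour duration, heat treatment must start by 21 − 9 = hour 12.
Sub-assembly has no dependents, so it just needs to finish by hour 27. Starting by 27 − 4 = hour 23 achieves that.
Surface grinding has to be done before coating (must start by hour 21). That means finishing by hour 21, i.e. starting by 21 − 1 = hour 20.
For cutting: heat treatment (must start by hour 12); surface grinding (must start by hour 20); sub-assembly (must start by hour 23). The most restrictive is hour 12; with a 5-hour duration, cutting must start by hour 7.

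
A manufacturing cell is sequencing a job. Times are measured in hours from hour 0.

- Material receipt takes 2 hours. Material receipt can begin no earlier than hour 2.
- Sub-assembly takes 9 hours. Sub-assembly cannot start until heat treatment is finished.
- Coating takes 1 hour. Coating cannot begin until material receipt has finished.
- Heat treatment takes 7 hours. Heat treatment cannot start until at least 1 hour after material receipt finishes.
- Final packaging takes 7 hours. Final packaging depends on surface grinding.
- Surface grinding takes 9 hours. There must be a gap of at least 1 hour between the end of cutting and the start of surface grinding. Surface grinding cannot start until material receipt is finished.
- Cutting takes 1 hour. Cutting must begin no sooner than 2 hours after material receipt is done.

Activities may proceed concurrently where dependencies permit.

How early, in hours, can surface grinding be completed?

After its own release at hour 2, material receipt can start at hour 2 and finishes at hour 4.
Cutting cannot begin until material receipt (finishes hour 4, plus 2-hour gap → hour 6). It runs from hour 6 to 6 + 1 = hour 7.
Surface grinding has to wait for cutting (finishes hour 7, plus 1-hour gap → hour 8); material receipt (finishes hour 4). The latest of these is hour 8, so surface grinding runs hour 8 to 8 + 9 = hour 17.

17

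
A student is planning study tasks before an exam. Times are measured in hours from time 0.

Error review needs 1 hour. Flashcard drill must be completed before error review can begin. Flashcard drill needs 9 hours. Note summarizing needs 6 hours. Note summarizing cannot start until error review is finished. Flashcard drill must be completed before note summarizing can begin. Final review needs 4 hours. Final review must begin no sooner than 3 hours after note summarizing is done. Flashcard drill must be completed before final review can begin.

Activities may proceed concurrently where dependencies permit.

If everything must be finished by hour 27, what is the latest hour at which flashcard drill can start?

Final review has no dependents, so it just needs to finish by hour 27. Starting by 27 − 4 = hour 23 achieves that.
Note summarizing has to be done before final review (must start by hour 23, minus 3-hour gap → hour 20). That means finishing by hour 20, i.e. starting by 20 − 6 = hour 14.
Error review must finish before note summarizing (must start by hour 14). With a 1-hour duration, error review must start by 14 − 1 = hour 13.
Flashcard drill has several dependents: error review (must start by hour 13); note summarizing (must start by hour 14); final review (must start by hour 23). The earliest of those limits is hour 13, so flashcard drill must start by 13 − 9 = hour 4.

4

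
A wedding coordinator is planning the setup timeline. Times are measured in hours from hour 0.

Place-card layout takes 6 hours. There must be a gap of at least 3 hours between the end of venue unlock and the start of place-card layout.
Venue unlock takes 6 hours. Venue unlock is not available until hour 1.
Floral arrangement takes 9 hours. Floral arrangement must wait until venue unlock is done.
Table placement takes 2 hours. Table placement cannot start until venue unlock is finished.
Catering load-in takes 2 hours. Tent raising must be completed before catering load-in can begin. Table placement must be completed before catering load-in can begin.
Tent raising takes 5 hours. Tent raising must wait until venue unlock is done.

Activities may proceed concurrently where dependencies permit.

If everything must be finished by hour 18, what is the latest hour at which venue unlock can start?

Catering load-in has no dependents, so it just needs to finish by hour 18. Starting by 18 − 2 = hour 16 achieves that.
Tent raising must finish before catering load-in (must start by hour 16). With a 5-hour duration, tent raising must start by 16 − 5 = hour 11.
Table placement feeds into catering load-in (must start by hour 16); so table placement must finish by hour 16 and therefore start by hour 14.
Nothing follows floral arrangement; the deadline of hour 18 is its only limit. It must start by 18 − 9 = hour 9.
To finish by hour 18, place-card layout (duration 6) must start no later than hour 12.
For venue unlock: tent raising (must start by hour 11); table placement (must start by hour 14); floral arrangement (must start by hour 9); place-card layout (must start by hour 12, minus 3-hour gap → hour 9). The most restrictive is hour 9; with a 6-hour duration, venue unlock must start by hour 3.

3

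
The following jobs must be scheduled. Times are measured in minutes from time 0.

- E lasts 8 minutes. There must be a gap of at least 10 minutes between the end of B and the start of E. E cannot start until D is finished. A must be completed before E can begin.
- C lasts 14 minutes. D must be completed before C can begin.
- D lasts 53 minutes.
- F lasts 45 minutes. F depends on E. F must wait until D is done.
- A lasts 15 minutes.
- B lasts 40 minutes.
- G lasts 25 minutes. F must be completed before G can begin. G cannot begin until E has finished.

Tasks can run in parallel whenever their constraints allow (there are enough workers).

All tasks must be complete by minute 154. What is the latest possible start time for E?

76

Nothing follows G; the deadline of minute 154 is its only limit. It must start by 154 − 25 = minute 129.
F feeds into G (must start by minute 129); so F must finish by minute 129 and therefore start by minute 84.
E has several dependents: F (must start by minute 84); G (must start by minute 129). The earliest of those limits is minute 84, so E must start by 84 − 8 = minute 76.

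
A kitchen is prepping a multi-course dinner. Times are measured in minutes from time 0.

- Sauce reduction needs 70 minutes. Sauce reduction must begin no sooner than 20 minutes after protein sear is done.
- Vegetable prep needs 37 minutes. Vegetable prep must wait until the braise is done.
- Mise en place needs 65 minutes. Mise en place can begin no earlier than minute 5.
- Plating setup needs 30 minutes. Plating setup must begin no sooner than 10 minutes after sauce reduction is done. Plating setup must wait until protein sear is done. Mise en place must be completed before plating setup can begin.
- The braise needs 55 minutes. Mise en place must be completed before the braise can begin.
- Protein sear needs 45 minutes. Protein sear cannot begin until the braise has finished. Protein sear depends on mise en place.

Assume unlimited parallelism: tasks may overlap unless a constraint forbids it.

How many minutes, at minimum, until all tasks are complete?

Mise en place waits on its own release at minute 5, so it starts at minute 5 and finishes at 5 + 65 = minute 70.
After mise en place (finishes minute 70), the braise can start at minute 70 and finishes at minute 125.
Vegetable prep cannot begin until the braise (finishes minute 125). It runs from minute 125 to 125 + 37 = minute 162.
Protein sear needs all of the braise (finishes minute 125); mise en place (finishes minute 70). That puts its earliest start at minute 125; it finishes at 125 + 45 = minute 170.
After protein sear (finishes minute 170, plus 20-minute gap → minute 190), sauce reduction can start at minute 190 and finishes at minute 260.
Plating setup cannot start until sauce reduction (finishes minute 260, plus 10-minute gap → minute 270); protein sear (finishes minute 170); mise en place (finishes minute 70). The controlling bound is minute 270, so plating setup finishes at 270 + 30 = minute 300.
All tasks are finished once the last one completes. Finish times: Mise en place at 70, The braise at 125, Protein sear at 170, Vegetable prep at 162, Sauce reduction at 260, Plating setup at 300. The latest is minute 300.

300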